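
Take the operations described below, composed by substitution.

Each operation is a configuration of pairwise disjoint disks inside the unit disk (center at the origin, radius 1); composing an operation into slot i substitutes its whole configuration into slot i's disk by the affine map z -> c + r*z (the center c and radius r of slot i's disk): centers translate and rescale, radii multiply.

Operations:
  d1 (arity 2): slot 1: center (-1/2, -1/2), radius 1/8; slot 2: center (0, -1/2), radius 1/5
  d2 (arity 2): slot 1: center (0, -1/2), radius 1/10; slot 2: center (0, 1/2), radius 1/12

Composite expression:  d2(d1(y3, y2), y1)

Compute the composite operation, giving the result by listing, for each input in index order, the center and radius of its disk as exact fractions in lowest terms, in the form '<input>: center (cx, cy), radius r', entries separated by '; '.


y1: center (0, 1/2), radius 1/12; y2: center (0, -11/20), radius 1/50; y3: center (-1/20, -11/20), radius 1/80

Follow each y-input down from d2: c' goes to c + r*c', radius to r*r'.
input y3: applying the 2 nested substitutions gives center (-1/20, -11/20), radius 1/80
input y2: applying the 2 nested substitutions gives center (0, -11/20), radius 1/50
input y1: applying the 1 nested substitution gives center (0, 1/2), radius 1/12


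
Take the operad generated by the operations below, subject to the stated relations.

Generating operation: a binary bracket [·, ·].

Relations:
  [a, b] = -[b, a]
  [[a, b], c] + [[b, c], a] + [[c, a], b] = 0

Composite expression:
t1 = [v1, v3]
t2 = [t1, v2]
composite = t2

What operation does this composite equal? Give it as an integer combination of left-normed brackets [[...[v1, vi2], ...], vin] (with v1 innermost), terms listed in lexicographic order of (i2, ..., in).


[[v1, v3], v2]

A multilinear Lie element is pinned by v1-initial words (v1 innermost).
Composite bracket: [[v1, v3], v2]
Applying ab - ba throughout gives 4 signed words (2^2 = 4).
Collect the words opening with v1:
  word v1v3v2 has sign +1, contributing +[[v1, v3], v2]


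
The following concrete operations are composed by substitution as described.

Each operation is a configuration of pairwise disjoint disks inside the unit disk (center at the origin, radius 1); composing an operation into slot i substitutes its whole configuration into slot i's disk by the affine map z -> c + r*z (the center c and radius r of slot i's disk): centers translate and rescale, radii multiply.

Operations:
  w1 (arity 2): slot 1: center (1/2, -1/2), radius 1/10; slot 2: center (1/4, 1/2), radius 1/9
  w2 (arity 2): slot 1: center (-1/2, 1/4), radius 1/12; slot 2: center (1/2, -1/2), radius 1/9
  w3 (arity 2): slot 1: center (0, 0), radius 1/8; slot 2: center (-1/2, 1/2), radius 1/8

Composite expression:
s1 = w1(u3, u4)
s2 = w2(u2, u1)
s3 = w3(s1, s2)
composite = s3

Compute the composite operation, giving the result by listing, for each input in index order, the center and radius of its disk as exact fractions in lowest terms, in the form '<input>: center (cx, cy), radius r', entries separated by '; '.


u1: center (-7/16, 7/16), radius 1/72; u2: center (-9/16, 17/32), radius 1/96; u3: center (1/16, -1/16), radius 1/80; u4: center (1/32, 1/16), radius 1/72


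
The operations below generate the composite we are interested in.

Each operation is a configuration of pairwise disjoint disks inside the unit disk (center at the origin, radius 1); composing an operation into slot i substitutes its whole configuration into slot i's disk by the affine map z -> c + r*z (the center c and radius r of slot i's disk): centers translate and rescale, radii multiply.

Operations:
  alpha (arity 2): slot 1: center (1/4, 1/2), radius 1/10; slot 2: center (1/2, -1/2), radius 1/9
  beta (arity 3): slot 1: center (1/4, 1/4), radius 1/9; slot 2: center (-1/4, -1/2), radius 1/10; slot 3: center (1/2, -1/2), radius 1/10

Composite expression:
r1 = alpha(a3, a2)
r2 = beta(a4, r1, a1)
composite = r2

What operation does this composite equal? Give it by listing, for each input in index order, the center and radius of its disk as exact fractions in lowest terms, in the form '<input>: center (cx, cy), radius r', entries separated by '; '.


Below beta, radii multiply path by path; the a-disk centers shift.
input a4: applying the 1 nested substitution gives center (1/4, 1/4), radius 1/9
input a3: applying the 2 nested substitutions gives center (-9/40, -9/20), radius 1/100
input a2: applying the 2 nested substitutions gives center (-1/5, -11/20), radius 1/90
input a1: applying the 1 nested substitution gives center (1/2, -1/2), radius 1/10

a1: center (1/2, -1/2), radius 1/10; a2: center (-1/5, -11/20), radius 1/90; a3: center (-9/40, -9/20), radius 1/100; a4: center (1/4, 1/4), radius 1/9


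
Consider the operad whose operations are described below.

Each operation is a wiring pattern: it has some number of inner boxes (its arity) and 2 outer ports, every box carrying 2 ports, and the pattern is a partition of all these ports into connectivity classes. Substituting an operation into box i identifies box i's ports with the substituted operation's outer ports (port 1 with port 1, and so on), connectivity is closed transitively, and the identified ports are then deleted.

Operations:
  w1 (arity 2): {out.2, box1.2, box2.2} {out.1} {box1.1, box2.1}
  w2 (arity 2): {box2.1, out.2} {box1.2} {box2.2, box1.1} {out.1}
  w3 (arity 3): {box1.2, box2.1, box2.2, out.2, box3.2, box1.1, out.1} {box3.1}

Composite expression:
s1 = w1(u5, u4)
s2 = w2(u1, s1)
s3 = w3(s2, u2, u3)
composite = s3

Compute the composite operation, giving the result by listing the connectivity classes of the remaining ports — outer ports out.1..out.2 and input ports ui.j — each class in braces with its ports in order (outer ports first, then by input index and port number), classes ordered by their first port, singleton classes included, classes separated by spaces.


Treat the ports identified at w3 as solder joints: merge, then drop.
w1 over (u5, u4) gives {out.1} {out.2, u4.2, u5.2} {u4.1, u5.1}, out.j being that stage's outer ports
w2 over (u1, u5, u4) gives {out.1} {out.2} {u1.1, u4.2, u5.2} {u1.2} {u4.1, u5.1}, out.j being that stage's outer ports
w3 over (u1, u5, u4, u2, u3) gives {out.1, out.2, u2.1, u2.2, u3.2} {u1.1, u4.2, u5.2} {u1.2} {u3.1} {u4.1, u5.1}, out.j being that stage's outer ports

{out.1, out.2, u2.1, u2.2, u3.2} {u1.1, u4.2, u5.2} {u1.2} {u3.1} {u4.1, u5.1}


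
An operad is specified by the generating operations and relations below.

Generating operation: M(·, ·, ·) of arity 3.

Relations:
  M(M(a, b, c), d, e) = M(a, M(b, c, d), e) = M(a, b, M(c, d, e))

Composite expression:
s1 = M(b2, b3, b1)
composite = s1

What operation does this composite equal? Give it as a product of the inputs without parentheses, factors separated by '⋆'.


b2 ⋆ b3 ⋆ b1

All parenthesizations of M agree; list the b-inputs left to right.
M(b2, b3, b1) collapses to b2 ⋆ b3 ⋆ b1


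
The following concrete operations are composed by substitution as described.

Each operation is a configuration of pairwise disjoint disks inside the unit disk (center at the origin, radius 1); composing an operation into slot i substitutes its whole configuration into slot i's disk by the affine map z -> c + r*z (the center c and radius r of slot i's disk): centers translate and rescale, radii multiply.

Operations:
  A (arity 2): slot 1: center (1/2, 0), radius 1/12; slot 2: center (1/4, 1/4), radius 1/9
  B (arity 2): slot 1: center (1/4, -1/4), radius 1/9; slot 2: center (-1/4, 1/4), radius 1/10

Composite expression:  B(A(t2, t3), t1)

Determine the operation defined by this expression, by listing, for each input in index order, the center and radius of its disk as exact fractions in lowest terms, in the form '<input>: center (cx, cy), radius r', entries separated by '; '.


t1: center (-1/4, 1/4), radius 1/10; t2: center (11/36, -1/4), radius 1/108; t3: center (5/18, -2/9), radius 1/81


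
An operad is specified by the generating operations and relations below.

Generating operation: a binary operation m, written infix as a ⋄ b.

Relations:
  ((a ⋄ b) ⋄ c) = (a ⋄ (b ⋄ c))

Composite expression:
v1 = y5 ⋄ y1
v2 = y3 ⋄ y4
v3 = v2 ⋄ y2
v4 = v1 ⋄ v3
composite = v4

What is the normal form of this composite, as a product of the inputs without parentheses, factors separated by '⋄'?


y5 ⋄ y1 ⋄ y3 ⋄ y4 ⋄ y2


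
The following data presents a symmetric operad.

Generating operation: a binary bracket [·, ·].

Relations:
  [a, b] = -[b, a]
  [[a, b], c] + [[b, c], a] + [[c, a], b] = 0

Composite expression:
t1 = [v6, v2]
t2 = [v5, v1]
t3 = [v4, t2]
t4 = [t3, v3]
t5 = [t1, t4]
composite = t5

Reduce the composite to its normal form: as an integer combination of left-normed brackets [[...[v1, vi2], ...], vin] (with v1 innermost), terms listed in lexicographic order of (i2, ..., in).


[[[[[v1, v5], v4], v3], v2], v6] - [[[[[v1, v5], v4], v3], v6], v2]

Left-normed coefficients sit on the v1-initial expansion words.
Composite bracket: [[v6, v2], [[v4, [v5, v1]], v3]]
Expanding via [a, b] = ab - ba: 32 signed words (2^5 = 32).
Only words starting with v1 matter:
  from v1v5v4v3v2v6, sign +1: term +[[[[[v1, v5], v4], v3], v2], v6]
  from v1v5v4v3v6v2, sign -1: term -[[[[[v1, v5], v4], v3], v6], v2]


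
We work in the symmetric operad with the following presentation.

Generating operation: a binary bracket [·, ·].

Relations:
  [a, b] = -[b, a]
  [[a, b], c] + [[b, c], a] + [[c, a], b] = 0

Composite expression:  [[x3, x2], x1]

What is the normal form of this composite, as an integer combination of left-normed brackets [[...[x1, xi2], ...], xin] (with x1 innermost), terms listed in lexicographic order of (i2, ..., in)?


[[x1, x2], x3] - [[x1, x3], x2]

In the tensor algebra, words opening x1 carry the x1-anchored form.
Composite bracket: [[x3, x2], x1]
Full expansion: 4 signed words from ab - ba (2^2 = 4).
The x1-initial words carry the normal form:
  from x1x2x3, sign +1: term +[[x1, x2], x3]
  from x1x3x2, sign -1: term -[[x1, x3], x2]


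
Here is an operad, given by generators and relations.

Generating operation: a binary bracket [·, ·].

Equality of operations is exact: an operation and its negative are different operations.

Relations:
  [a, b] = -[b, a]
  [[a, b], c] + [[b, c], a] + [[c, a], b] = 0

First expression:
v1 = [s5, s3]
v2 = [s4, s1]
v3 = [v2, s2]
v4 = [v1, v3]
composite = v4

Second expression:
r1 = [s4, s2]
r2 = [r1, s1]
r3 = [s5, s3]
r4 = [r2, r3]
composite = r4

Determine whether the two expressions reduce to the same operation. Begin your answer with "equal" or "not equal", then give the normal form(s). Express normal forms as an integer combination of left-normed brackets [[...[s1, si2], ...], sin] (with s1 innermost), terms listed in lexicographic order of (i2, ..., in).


not equal: they reduce to -[[[[s1, s4], s2], s3], s5] + [[[[s1, s4], s2], s5], s3] and -[[[[s1, s2], s4], s3], s5] + [[[[s1, s2], s4], s5], s3] + [[[[s1, s4], s2], s3], s5] - [[[[s1, s4], s2], s5], s3]

The first expression reduces to -[[[[s1, s4], s2], s3], s5] + [[[[s1, s4], s2], s5], s3]
The second expression reduces to -[[[[s1, s2], s4], s3], s5] + [[[[s1, s2], s4], s5], s3] + [[[[s1, s4], s2], s3], s5] - [[[[s1, s4], s2], s5], s3]
They disagree, so not equal.


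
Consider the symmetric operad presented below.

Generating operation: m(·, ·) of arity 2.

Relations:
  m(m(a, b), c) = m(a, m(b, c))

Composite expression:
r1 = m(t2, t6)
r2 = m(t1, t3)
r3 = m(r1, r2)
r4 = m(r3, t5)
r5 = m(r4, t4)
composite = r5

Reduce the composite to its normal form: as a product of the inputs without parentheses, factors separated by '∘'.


Key point: m is associative — brackets drop, the t-order remains.
m(t2, t6) reduces to t2 ∘ t6
m(t1, t3) reduces to t1 ∘ t3
m(m(t2, t6), m(t1, t3)) reduces to t2 ∘ t6 ∘ t1 ∘ t3
m(m(m(t2, t6), m(t1, t3)), t5) reduces to t2 ∘ t6 ∘ t1 ∘ t3 ∘ t5
m(m(m(m(t2, t6), m(t1, t3)), t5), t4) reduces to t2 ∘ t6 ∘ t1 ∘ t3 ∘ t5 ∘ t4

t2 ∘ t6 ∘ t1 ∘ t3 ∘ t5 ∘ t4


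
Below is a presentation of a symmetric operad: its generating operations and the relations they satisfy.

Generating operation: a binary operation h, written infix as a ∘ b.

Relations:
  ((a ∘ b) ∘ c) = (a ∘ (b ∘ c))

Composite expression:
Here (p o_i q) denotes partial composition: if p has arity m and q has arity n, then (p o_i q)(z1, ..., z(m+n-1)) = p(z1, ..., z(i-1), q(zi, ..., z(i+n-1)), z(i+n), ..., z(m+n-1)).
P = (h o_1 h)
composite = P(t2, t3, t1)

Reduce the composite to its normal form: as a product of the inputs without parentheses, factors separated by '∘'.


Associativity of h dissolves the nesting; only the t-input order survives.
(t2 ∘ t3) reduces to t2 ∘ t3
((t2 ∘ t3) ∘ t1) reduces to t2 ∘ t3 ∘ t1

t2 ∘ t3 ∘ t1


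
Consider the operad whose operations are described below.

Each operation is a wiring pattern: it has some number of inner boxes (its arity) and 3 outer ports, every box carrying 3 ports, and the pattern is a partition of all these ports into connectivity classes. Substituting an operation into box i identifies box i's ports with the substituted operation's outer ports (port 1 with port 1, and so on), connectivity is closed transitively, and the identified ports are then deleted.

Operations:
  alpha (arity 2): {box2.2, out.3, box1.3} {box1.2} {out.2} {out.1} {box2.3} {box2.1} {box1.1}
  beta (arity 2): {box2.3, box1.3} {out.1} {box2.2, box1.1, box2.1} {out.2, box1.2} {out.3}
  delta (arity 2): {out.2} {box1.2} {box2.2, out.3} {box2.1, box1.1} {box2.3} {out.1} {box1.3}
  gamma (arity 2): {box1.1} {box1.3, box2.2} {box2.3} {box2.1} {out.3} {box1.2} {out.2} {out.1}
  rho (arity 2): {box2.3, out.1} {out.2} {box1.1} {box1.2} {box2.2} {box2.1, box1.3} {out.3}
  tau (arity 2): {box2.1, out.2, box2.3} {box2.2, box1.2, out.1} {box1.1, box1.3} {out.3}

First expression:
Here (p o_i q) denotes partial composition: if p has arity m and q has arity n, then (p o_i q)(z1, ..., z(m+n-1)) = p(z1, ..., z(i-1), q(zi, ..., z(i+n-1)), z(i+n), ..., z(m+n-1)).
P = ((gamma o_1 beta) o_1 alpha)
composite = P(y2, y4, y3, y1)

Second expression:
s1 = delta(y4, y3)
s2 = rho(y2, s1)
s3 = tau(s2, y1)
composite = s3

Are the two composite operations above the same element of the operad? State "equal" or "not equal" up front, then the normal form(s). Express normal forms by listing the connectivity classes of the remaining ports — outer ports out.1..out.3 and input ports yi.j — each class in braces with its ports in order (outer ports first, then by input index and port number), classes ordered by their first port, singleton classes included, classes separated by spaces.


not equal — first {out.1} {out.2} {out.3} {y1.1} {y1.2} {y1.3} {y2.1} {y2.2} {y2.3, y3.3, y4.2} {y3.1, y3.2} {y4.1} {y4.3}, second {out.1, y1.2} {out.2, y1.1, y1.3} {out.3} {y2.1} {y2.2} {y2.3} {y3.1, y4.1} {y3.2} {y3.3} {y4.2} {y4.3}


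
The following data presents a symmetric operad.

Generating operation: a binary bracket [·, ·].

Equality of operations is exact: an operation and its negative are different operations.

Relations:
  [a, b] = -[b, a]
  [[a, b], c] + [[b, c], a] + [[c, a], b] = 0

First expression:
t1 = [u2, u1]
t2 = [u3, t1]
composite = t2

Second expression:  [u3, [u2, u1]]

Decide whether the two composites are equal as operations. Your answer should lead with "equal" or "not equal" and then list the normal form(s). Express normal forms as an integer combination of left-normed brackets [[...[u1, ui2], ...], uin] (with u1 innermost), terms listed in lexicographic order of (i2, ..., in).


equal: each reduces to [[u1, u2], u3]


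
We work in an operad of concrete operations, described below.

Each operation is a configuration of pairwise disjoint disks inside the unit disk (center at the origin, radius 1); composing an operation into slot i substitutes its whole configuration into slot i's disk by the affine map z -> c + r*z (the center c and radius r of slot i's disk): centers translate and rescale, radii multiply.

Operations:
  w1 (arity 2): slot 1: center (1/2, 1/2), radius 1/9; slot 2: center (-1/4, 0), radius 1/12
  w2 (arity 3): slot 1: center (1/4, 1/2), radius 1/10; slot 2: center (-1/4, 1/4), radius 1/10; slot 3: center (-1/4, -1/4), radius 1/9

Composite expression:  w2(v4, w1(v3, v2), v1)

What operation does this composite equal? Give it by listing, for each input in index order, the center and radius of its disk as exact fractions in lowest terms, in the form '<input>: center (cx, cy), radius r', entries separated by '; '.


Below w2, radii multiply path by path; the v-disk centers shift.
input v4: applying the 1 nested substitution gives center (1/4, 1/2), radius 1/10
input v3: applying the 2 nested substitutions gives center (-1/5, 3/10), radius 1/90
input v2: applying the 2 nested substitutions gives center (-11/40, 1/4), radius 1/120
input v1: applying the 1 nested substitution gives center (-1/4, -1/4), radius 1/9

v1: center (-1/4, -1/4), radius 1/9; v2: center (-11/40, 1/4), radius 1/120; v3: center (-1/5, 3/10), radius 1/90; v4: center (1/4, 1/2), radius 1/10


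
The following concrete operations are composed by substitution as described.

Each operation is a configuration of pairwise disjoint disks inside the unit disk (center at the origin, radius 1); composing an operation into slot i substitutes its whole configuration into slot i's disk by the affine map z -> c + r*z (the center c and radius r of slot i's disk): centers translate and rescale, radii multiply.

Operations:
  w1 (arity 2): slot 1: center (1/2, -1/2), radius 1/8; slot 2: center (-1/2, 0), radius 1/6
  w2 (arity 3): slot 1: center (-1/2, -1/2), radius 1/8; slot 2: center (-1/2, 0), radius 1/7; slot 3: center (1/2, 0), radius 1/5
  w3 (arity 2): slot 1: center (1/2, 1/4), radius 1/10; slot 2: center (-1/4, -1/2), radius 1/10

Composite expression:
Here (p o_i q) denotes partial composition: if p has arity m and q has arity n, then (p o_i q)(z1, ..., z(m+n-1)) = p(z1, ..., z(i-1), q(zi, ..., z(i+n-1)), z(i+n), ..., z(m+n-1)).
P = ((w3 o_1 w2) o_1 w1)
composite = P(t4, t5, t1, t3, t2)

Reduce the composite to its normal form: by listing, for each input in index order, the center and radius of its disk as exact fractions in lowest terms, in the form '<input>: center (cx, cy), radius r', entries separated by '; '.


Nesting under w3 composes maps z -> c + r*z down each t-path.
tracing t4 down its 3-map path: center (73/160, 31/160), radius 1/640
tracing t5 down its 3-map path: center (71/160, 1/5), radius 1/480
tracing t1 down its 2-map path: center (9/20, 1/4), radius 1/70
tracing t3 down its 2-map path: center (11/20, 1/4), radius 1/50
tracing t2 down its 1-map path: center (-1/4, -1/2), radius 1/10

t1: center (9/20, 1/4), radius 1/70; t2: center (-1/4, -1/2), radius 1/10; t3: center (11/20, 1/4), radius 1/50; t4: center (73/160, 31/160), radius 1/640; t5: center (71/160, 1/5), radius 1/480


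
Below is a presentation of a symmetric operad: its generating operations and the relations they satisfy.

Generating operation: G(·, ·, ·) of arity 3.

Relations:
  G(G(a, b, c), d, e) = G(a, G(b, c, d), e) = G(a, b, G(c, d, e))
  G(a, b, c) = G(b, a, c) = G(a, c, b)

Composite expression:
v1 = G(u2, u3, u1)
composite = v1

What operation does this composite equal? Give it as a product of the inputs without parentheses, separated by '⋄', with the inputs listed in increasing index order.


Key point: G commutes, so take the u-inputs in any fixed order.
G(u2, u3, u1) spells out as u2 ⋄ u3 ⋄ u1
putting the inputs in ascending order: u1 ⋄ u2 ⋄ u3

u1 ⋄ u2 ⋄ u3


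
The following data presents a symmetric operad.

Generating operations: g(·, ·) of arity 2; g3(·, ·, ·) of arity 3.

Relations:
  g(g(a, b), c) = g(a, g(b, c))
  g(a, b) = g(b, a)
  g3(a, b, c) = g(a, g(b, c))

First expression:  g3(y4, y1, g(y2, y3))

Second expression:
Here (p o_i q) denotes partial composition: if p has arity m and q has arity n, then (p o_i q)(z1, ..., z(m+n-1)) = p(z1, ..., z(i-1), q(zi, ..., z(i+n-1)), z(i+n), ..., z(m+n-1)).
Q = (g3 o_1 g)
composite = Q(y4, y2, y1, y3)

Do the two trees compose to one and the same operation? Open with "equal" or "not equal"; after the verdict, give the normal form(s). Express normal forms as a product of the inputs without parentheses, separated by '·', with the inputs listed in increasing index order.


The first expression reduces to y1 · y2 · y3 · y4
The second expression reduces to y1 · y2 · y3 · y4
Both agree, so they are equal.

equal; both compose to y1 · y2 · y3 · y4


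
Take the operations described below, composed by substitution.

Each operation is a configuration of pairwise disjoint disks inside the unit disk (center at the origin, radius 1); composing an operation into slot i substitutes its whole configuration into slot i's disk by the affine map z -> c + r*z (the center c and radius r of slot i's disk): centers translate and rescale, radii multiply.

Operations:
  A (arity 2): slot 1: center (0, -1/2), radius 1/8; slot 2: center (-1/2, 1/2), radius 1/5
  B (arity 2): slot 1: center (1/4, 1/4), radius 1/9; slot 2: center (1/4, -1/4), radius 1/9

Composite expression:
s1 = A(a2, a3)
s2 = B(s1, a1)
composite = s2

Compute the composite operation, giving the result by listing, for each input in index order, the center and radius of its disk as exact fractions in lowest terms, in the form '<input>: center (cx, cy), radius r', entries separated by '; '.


a1: center (1/4, -1/4), radius 1/9; a2: center (1/4, 7/36), radius 1/72; a3: center (7/36, 11/36), radius 1/45

Below B, radii multiply path by path; the a-disk centers shift.
tracing a2 down its 2-map path: center (1/4, 7/36), radius 1/72
tracing a3 down its 2-map path: center (7/36, 11/36), radius 1/45
tracing a1 down its 1-map path: center (1/4, -1/4), radius 1/9


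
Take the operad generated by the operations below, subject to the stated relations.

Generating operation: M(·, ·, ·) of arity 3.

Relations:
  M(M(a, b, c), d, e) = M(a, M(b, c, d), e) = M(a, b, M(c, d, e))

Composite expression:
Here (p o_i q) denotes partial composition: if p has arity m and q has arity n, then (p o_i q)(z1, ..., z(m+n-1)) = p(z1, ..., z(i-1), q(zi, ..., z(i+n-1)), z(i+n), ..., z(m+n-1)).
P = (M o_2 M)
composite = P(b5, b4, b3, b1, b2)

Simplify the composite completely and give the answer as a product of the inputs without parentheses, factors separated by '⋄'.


b5 ⋄ b4 ⋄ b3 ⋄ b1 ⋄ b2

Under associativity of M, the answer is the b's in reading order.
M(b4, b3, b1) collapses to b4 ⋄ b3 ⋄ b1
M(b5, M(b4, b3, b1), b2) collapses to b5 ⋄ b4 ⋄ b3 ⋄ b1 ⋄ b2


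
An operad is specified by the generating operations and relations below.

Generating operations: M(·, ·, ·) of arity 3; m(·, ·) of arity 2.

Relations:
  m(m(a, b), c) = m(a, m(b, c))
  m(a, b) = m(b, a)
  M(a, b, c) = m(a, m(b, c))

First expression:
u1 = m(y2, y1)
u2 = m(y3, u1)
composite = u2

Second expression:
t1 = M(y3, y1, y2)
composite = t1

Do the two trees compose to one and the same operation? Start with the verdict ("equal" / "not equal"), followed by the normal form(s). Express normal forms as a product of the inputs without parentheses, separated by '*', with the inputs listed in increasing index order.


In normal form, the first expression is y1 * y2 * y3
In normal form, the second expression is y1 * y2 * y3
Identical normal forms: equal.

equal; both compose to y1 * y2 * y3


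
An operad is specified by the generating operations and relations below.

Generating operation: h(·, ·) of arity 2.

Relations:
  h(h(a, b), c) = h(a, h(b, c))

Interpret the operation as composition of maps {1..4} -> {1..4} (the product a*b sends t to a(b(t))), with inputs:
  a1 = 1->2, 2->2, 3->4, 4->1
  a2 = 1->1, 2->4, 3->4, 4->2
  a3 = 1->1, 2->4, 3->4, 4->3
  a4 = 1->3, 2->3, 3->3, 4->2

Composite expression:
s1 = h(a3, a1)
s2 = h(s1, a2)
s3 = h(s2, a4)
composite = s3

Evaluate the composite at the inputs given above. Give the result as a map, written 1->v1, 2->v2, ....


h(a3, a1) = 1->4, 2->4, 3->3, 4->1
h(h(a3, a1), a2) = 1->4, 2->1, 3->1, 4->4
h(h(h(a3, a1), a2), a4) = 1->1, 2->1, 3->1, 4->1

1->1, 2->1, 3->1, 4->1


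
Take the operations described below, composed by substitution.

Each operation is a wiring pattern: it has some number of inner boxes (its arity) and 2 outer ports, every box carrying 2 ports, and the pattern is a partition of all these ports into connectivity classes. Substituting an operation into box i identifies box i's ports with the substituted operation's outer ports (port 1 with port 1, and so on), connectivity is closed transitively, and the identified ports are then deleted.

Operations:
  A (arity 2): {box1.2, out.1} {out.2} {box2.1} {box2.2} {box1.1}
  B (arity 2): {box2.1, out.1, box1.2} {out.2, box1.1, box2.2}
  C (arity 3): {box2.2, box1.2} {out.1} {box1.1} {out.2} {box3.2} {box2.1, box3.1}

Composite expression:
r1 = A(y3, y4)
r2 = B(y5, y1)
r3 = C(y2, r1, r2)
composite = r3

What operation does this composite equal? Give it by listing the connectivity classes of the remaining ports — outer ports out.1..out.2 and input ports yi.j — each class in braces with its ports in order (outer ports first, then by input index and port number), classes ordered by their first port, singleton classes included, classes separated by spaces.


Reachability decides: close wires over C-identified ports.
through A, on inputs (y3, y4): {out.1, y3.2} {out.2} {y3.1} {y4.1} {y4.2} (out.j = stage outer ports)
through B, on inputs (y5, y1): {out.1, y1.1, y5.2} {out.2, y1.2, y5.1} (out.j = stage outer ports)
through C, on inputs (y2, y3, y4, y5, y1): {out.1} {out.2} {y1.1, y3.2, y5.2} {y1.2, y5.1} {y2.1} {y2.2} {y3.1} {y4.1} {y4.2} (out.j = stage outer ports)

{out.1} {out.2} {y1.1, y3.2, y5.2} {y1.2, y5.1} {y2.1} {y2.2} {y3.1} {y4.1} {y4.2}


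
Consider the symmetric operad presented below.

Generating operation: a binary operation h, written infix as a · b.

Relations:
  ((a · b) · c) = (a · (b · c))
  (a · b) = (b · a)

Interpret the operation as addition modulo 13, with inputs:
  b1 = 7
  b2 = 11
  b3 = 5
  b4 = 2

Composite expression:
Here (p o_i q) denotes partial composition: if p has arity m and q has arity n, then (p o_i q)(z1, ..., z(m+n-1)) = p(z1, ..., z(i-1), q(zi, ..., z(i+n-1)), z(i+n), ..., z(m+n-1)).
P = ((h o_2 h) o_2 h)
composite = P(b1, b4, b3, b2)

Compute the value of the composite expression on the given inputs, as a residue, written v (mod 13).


(b4 · b3) = 7
((b4 · b3) · b2) = 5
(b1 · ((b4 · b3) · b2)) = 12

12 (mod 13)


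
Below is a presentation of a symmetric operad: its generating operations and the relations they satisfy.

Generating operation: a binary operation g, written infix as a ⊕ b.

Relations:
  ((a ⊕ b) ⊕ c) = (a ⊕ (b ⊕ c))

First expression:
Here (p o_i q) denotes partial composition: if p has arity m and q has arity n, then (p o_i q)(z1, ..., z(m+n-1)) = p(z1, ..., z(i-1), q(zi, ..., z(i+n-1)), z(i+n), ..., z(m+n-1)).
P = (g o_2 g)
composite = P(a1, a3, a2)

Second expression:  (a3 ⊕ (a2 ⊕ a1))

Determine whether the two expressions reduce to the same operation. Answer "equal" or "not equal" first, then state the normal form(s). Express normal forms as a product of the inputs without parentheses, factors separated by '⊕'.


not equal; the first gives a1 ⊕ a3 ⊕ a2 and the second a3 ⊕ a2 ⊕ a1

In normal form, the first expression is a1 ⊕ a3 ⊕ a2
In normal form, the second expression is a3 ⊕ a2 ⊕ a1
The normal forms differ: not equal.


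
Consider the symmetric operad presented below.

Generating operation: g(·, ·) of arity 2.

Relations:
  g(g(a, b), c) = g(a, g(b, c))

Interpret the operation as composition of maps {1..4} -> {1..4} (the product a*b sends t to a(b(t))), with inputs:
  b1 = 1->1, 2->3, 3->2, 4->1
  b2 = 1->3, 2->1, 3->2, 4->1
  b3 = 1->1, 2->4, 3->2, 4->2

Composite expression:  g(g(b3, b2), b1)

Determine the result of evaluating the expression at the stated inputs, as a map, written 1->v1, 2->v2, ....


g(b3, b2) = 1->2, 2->1, 3->4, 4->1
g(g(b3, b2), b1) = 1->2, 2->4, 3->1, 4->2

1->2, 2->4, 3->1, 4->2


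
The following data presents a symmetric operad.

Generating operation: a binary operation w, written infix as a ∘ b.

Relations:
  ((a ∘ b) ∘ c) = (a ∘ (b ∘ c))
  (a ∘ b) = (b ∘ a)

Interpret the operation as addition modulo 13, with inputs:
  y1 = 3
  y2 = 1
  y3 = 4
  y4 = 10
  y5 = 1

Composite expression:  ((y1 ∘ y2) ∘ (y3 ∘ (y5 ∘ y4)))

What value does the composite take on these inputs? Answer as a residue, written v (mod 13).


6 (mod 13)


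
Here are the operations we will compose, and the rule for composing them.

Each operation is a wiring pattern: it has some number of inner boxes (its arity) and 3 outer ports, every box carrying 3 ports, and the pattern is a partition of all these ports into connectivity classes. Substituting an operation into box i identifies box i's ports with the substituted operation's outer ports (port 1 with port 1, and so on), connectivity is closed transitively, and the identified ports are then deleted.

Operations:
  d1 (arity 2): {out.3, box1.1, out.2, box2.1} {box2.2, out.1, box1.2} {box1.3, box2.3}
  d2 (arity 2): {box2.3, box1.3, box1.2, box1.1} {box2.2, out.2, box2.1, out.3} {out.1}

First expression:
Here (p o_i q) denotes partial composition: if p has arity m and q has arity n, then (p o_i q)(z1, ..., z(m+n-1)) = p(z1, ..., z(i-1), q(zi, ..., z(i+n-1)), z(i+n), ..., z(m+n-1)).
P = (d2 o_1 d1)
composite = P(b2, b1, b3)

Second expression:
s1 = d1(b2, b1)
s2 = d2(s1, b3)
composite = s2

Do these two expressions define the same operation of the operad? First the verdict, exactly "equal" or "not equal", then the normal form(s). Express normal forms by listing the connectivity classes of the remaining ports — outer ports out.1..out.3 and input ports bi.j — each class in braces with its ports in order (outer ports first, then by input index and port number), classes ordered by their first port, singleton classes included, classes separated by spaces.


equal: each reduces to {out.1} {out.2, out.3, b3.1, b3.2} {b1.1, b1.2, b2.1, b2.2, b3.3} {b1.3, b2.3}


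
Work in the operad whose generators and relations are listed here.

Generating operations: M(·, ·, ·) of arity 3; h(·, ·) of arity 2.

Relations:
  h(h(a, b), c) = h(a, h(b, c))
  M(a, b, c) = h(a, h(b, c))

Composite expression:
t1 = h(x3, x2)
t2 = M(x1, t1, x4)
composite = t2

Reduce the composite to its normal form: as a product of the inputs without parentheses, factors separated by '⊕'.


x1 ⊕ x3 ⊕ x2 ⊕ x4


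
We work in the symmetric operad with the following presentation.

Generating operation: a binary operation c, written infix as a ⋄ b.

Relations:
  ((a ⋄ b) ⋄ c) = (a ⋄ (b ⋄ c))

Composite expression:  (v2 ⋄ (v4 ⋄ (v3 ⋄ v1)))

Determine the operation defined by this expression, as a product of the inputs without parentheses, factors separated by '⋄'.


Under associativity of c, the answer is the v's in reading order.
(v3 ⋄ v1) unparenthesizes to v3 ⋄ v1
(v4 ⋄ (v3 ⋄ v1)) unparenthesizes to v4 ⋄ v3 ⋄ v1
(v2 ⋄ (v4 ⋄ (v3 ⋄ v1))) unparenthesizes to v2 ⋄ v4 ⋄ v3 ⋄ v1

v2 ⋄ v4 ⋄ v3 ⋄ v1


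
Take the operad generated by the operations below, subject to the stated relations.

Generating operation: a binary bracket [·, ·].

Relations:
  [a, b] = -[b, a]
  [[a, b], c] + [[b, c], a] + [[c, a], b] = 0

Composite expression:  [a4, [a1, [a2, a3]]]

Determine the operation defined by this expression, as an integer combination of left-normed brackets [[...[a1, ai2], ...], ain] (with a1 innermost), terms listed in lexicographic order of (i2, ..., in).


A multilinear Lie element is pinned by a1-initial words (a1 innermost).
Composite bracket: [a4, [a1, [a2, a3]]]
Applying ab - ba throughout gives 8 signed words (2^3 = 8).
Collect the words opening with a1:
  word a1a2a3a4 has sign -1, contributing -[[[a1, a2], a3], a4]
  word a1a3a2a4 has sign +1, contributing +[[[a1, a3], a2], a4]

-[[[a1, a2], a3], a4] + [[[a1, a3], a2], a4]


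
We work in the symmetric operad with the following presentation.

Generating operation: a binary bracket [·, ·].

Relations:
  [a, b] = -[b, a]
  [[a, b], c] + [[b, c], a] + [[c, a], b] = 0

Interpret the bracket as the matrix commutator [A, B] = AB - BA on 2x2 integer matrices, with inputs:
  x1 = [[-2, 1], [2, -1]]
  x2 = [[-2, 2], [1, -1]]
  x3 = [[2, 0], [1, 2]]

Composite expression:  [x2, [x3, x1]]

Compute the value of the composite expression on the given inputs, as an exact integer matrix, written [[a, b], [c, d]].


[[-2, 4], [-3, 2]]


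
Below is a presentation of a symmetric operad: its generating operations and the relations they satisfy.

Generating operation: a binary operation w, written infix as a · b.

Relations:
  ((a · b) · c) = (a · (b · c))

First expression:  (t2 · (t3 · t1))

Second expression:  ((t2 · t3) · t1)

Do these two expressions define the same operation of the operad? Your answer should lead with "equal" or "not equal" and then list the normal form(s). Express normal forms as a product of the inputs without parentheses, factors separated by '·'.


In normal form, the first expression is t2 · t3 · t1
In normal form, the second expression is t2 · t3 · t1
Same normal form: equal.

equal — both sides give t2 · t3 · t1


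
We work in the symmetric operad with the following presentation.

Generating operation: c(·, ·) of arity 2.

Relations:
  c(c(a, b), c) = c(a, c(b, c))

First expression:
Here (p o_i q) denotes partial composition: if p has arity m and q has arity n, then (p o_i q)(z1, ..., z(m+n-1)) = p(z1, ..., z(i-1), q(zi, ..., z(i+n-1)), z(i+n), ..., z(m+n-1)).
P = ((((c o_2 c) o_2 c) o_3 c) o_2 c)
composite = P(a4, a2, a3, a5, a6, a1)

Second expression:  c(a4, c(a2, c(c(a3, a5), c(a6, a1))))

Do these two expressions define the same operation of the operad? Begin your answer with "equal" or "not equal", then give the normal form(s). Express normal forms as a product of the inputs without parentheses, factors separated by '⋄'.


equal: each reduces to a4 ⋄ a2 ⋄ a3 ⋄ a5 ⋄ a6 ⋄ a1

In normal form, the first expression is a4 ⋄ a2 ⋄ a3 ⋄ a5 ⋄ a6 ⋄ a1
In normal form, the second expression is a4 ⋄ a2 ⋄ a3 ⋄ a5 ⋄ a6 ⋄ a1
The normal forms match — equal.


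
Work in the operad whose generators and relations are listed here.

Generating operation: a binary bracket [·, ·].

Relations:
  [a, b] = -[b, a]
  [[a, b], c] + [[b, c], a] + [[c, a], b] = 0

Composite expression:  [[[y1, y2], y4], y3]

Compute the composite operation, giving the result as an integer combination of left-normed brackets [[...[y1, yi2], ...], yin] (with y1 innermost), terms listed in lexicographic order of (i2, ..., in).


[[[y1, y2], y4], y3]


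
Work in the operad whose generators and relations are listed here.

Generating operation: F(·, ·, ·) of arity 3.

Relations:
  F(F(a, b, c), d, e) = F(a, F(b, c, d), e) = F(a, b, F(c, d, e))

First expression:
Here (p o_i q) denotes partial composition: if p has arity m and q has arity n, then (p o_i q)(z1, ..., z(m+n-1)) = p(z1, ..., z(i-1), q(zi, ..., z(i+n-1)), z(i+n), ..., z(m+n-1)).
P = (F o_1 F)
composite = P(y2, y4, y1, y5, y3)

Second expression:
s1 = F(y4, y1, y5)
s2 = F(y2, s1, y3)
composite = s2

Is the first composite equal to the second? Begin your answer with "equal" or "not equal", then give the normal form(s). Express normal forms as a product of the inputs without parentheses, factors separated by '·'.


equal — both sides give y2 · y4 · y1 · y5 · y3

Reducing the first expression gives y2 · y4 · y1 · y5 · y3
Reducing the second expression gives y2 · y4 · y1 · y5 · y3
Both agree, so they are equal.


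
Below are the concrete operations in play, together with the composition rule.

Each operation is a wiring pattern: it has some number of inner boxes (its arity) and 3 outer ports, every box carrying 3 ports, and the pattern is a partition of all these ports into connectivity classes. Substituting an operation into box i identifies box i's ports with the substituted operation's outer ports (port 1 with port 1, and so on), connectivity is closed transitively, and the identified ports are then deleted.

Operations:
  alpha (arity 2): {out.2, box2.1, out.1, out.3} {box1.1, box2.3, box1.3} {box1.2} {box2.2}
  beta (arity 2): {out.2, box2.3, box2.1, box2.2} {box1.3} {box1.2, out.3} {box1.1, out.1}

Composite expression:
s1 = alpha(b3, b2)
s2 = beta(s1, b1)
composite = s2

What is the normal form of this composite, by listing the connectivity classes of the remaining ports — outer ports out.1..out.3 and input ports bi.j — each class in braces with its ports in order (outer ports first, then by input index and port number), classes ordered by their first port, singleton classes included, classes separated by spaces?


{out.1, out.3, b2.1} {out.2, b1.1, b1.2, b1.3} {b2.2} {b2.3, b3.1, b3.3} {b3.2}


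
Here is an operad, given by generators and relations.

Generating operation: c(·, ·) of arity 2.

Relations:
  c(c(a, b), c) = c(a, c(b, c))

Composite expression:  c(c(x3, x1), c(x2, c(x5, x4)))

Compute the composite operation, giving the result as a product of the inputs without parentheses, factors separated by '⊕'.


The c-tree's shape is irrelevant; the x-reading-order decides.
c(x3, x1) flattens to x3 ⊕ x1
c(x5, x4) flattens to x5 ⊕ x4
c(x2, c(x5, x4)) flattens to x2 ⊕ x5 ⊕ x4
c(c(x3, x1), c(x2, c(x5, x4))) flattens to x3 ⊕ x1 ⊕ x2 ⊕ x5 ⊕ x4

x3 ⊕ x1 ⊕ x2 ⊕ x5 ⊕ x4


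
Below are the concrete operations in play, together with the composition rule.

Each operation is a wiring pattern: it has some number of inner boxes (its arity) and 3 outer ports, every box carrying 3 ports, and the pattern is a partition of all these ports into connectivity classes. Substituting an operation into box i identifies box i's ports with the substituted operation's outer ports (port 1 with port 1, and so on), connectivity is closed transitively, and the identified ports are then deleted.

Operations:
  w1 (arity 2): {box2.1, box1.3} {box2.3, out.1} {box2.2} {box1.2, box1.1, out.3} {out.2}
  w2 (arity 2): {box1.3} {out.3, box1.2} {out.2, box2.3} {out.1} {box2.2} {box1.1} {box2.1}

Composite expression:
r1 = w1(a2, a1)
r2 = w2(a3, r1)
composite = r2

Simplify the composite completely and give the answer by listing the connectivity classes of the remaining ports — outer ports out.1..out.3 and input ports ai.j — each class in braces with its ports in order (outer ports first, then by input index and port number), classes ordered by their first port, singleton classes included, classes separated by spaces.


{out.1} {out.2, a2.1, a2.2} {out.3, a3.2} {a1.1, a2.3} {a1.2} {a1.3} {a3.1} {a3.3}


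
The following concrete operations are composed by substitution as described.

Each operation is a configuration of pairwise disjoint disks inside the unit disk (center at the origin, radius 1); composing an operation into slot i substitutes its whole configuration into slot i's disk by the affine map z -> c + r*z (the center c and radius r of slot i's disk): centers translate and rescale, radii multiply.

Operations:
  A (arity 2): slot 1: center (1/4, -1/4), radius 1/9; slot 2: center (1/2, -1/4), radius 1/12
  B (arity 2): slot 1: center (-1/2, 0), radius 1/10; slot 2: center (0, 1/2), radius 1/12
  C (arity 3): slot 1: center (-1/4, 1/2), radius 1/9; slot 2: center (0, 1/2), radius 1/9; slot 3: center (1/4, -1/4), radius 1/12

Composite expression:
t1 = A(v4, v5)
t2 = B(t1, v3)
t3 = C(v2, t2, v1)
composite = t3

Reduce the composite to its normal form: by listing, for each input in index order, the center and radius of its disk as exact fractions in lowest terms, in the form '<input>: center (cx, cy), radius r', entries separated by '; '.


v1: center (1/4, -1/4), radius 1/12; v2: center (-1/4, 1/2), radius 1/9; v3: center (0, 5/9), radius 1/108; v4: center (-19/360, 179/360), radius 1/810; v5: center (-1/20, 179/360), radius 1/1080


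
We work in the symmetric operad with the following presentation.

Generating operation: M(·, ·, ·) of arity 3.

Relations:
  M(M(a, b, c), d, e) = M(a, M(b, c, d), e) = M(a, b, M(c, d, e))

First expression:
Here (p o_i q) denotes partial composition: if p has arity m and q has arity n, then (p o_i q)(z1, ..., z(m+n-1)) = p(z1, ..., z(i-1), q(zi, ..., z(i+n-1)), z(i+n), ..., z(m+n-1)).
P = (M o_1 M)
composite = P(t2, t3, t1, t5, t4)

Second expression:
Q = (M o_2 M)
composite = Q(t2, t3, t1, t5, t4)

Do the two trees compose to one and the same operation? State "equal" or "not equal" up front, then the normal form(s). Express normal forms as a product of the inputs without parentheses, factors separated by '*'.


equal; both compose to t2 * t3 * t1 * t5 * t4

The first expression reduces to t2 * t3 * t1 * t5 * t4
The second expression reduces to t2 * t3 * t1 * t5 * t4
Both agree, so they are equal.
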